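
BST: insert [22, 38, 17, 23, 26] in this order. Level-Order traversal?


Root = 22; build tree by BST insertion.
Level-Order traversal: [22, 17, 38, 23, 26]


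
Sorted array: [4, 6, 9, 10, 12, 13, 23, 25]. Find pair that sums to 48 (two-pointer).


Two pointers: lo=0, hi=7
Found pair: (23, 25) summing to 48


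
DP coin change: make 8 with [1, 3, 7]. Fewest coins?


dp[0]=0; dp[i]=1+min(dp[i-c] for c in coins)
...dp[3]=1, dp[4]=2, dp[5]=3, dp[6]=2, dp[7]=1, dp[8]=2
Minimum coins for 8 = 2


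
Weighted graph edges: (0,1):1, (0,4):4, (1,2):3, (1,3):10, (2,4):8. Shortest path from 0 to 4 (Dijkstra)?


Dijkstra from 0:
Distances: {0: 0, 1: 1, 2: 4, 3: 11, 4: 4}
Shortest distance to 4 = 4, path = [0, 4]


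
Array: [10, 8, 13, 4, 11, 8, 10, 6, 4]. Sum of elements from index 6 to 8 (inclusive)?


Prefix sums: [0, 10, 18, 31, 35, 46, 54, 64, 70, 74]
Sum[6..8] = prefix[9] - prefix[6] = 74 - 54 = 20


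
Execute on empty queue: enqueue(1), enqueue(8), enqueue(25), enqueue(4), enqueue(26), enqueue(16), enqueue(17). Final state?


enqueue(1) -> [1]
enqueue(8) -> [1, 8]
enqueue(25) -> [1, 8, 25]
enqueue(4) -> [1, 8, 25, 4]
enqueue(26) -> [1, 8, 25, 4, 26]
enqueue(16) -> [1, 8, 25, 4, 26, 16]
enqueue(17) -> [1, 8, 25, 4, 26, 16, 17]
Final queue (front to back): [1, 8, 25, 4, 26, 16, 17]


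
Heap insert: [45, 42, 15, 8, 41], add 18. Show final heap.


Append 18: [45, 42, 15, 8, 41, 18]
Bubble up: swap idx 5(18) with idx 2(15)
Result: [45, 42, 18, 8, 41, 15]


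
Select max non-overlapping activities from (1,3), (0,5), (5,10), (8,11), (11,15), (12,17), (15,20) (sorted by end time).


Greedy: pick earliest-ending, then skip overlaps.
Selected (4 activities): [(1, 3), (5, 10), (11, 15), (15, 20)]


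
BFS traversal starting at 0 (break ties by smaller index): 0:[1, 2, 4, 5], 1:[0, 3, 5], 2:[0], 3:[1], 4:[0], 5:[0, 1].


BFS queue: start with [0]
Visit order: [0, 1, 2, 4, 5, 3]


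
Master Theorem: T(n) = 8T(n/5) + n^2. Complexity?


a=8, b=5, c=2. log_5(8)=1.292 < c=2. Case 3: O(n^c) = O(n^2)
Complexity: O(n^2)


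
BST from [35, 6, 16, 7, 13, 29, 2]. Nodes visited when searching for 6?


BST root = 35
Search for 6: compare at each node
Path: [35, 6]


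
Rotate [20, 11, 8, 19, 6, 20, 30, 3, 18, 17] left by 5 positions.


Left rotate by 5: [20, 30, 3, 18, 17, 20, 11, 8, 19, 6]


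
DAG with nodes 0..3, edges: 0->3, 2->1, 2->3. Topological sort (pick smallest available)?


Kahn's algorithm, process smallest node first
Order: [0, 2, 1, 3]


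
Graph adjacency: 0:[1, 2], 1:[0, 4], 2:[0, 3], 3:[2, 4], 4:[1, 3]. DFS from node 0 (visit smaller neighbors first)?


DFS stack-based: start with [0]
Visit order: [0, 1, 4, 3, 2]


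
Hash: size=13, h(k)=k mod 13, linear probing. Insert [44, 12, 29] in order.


Insertions: 44->slot 5; 12->slot 12; 29->slot 3
Table: [None, None, None, 29, None, 44, None, None, None, None, None, None, 12]


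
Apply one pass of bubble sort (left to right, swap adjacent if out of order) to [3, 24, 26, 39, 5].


After one pass: [3, 24, 26, 5, 39]


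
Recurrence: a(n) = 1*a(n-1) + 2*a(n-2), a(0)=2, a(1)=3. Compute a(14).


Build bottom-up:
...a(12)=6827, a(13)=13653, a(14)=1*13653+2*6827=27307


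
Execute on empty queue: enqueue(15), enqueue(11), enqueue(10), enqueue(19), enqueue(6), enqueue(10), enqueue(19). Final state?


enqueue(15) -> [15]
enqueue(11) -> [15, 11]
enqueue(10) -> [15, 11, 10]
enqueue(19) -> [15, 11, 10, 19]
enqueue(6) -> [15, 11, 10, 19, 6]
enqueue(10) -> [15, 11, 10, 19, 6, 10]
enqueue(19) -> [15, 11, 10, 19, 6, 10, 19]
Final queue (front to back): [15, 11, 10, 19, 6, 10, 19]


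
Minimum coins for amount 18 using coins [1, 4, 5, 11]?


dp[0]=0; dp[i]=1+min(dp[i-c] for c in coins)
...dp[13]=3, dp[14]=3, dp[15]=2, dp[16]=2, dp[17]=3, dp[18]=4
Minimum coins for 18 = 4


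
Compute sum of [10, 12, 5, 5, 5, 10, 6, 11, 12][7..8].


Prefix sums: [0, 10, 22, 27, 32, 37, 47, 53, 64, 76]
Sum[7..8] = prefix[9] - prefix[7] = 76 - 53 = 23


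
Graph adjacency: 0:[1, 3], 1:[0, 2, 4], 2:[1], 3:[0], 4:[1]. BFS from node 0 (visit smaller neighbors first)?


BFS queue: start with [0]
Visit order: [0, 1, 3, 2, 4]


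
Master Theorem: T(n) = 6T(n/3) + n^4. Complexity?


a=6, b=3, c=4. log_3(6)=1.631 < c=4. Case 3: O(n^c) = O(n^4)
Complexity: O(n^4)


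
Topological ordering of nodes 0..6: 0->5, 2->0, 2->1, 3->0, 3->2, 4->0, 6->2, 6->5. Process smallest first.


Kahn's algorithm, process smallest node first
Order: [3, 4, 6, 2, 0, 1, 5]


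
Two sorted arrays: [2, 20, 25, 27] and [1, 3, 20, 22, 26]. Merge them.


Compare heads, take smaller each step.
Merged: [1, 2, 3, 20, 20, 22, 25, 26, 27]


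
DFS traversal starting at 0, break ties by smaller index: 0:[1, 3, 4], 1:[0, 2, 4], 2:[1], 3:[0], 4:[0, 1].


DFS stack-based: start with [0]
Visit order: [0, 1, 2, 4, 3]


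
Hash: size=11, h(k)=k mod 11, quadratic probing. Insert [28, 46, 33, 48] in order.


Insertions: 28->slot 6; 46->slot 2; 33->slot 0; 48->slot 4
Table: [33, None, 46, None, 48, None, 28, None, None, None, None]


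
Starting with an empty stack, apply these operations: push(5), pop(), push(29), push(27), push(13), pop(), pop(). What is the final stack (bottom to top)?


push(5) -> [5]
pop() returns 5 -> []
push(29) -> [29]
push(27) -> [29, 27]
push(13) -> [29, 27, 13]
pop() returns 13 -> [29, 27]
pop() returns 27 -> [29]
Final stack (bottom to top): [29]


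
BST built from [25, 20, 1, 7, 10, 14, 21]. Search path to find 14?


BST root = 25
Search for 14: compare at each node
Path: [25, 20, 1, 7, 10, 14]


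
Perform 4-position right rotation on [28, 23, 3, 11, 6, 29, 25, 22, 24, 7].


Right rotate by 4: [25, 22, 24, 7, 28, 23, 3, 11, 6, 29]


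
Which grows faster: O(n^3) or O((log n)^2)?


polylogarithmic grows slower than cubic
O((log n)^2) is asymptotically smaller; O(n^3) grows faster


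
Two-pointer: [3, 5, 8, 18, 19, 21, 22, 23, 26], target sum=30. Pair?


Two pointers: lo=0, hi=8
Found pair: (8, 22) summing to 30


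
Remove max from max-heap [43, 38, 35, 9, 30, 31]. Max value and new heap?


Max = 43
Replace root with last, heapify down
Resulting heap: [38, 31, 35, 9, 30]


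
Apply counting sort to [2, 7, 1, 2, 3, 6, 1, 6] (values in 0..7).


Count array: [0, 2, 2, 1, 0, 0, 2, 1]
Reconstruct: [1, 1, 2, 2, 3, 6, 6, 7]


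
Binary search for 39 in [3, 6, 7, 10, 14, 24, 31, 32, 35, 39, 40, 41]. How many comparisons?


Search for 39:
[0,11] mid=5 arr[5]=24
[6,11] mid=8 arr[8]=35
[9,11] mid=10 arr[10]=40
[9,9] mid=9 arr[9]=39
Total: 4 comparisons


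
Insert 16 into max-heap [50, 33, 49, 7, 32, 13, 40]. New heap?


Append 16: [50, 33, 49, 7, 32, 13, 40, 16]
Bubble up: swap idx 7(16) with idx 3(7)
Result: [50, 33, 49, 16, 32, 13, 40, 7]


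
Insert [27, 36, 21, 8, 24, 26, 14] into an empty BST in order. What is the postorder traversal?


Root = 27; build tree by BST insertion.
Postorder traversal: [14, 8, 26, 24, 21, 36, 27]


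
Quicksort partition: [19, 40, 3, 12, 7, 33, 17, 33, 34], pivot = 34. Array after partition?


Elements <= 34 go left of pivot.
Result: [19, 3, 12, 7, 33, 17, 33, 34, 40], pivot at index 7


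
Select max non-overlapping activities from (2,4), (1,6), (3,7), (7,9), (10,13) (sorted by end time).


Greedy: pick earliest-ending, then skip overlaps.
Selected (3 activities): [(2, 4), (7, 9), (10, 13)]


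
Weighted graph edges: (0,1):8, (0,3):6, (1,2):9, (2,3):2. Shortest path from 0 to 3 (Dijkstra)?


Dijkstra from 0:
Distances: {0: 0, 1: 8, 2: 8, 3: 6}
Shortest distance to 3 = 6, path = [0, 3]


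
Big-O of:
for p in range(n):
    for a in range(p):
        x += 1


Per nesting level: O(n) * O(n) [triangular over p] = O(n^2)
Complexity: O(n^2)


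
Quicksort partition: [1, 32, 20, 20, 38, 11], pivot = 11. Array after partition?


Elements <= 11 go left of pivot.
Result: [1, 11, 20, 20, 38, 32], pivot at index 1


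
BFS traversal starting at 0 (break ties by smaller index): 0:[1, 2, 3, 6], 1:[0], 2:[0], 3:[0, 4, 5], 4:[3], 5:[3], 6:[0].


BFS queue: start with [0]
Visit order: [0, 1, 2, 3, 6, 4, 5]


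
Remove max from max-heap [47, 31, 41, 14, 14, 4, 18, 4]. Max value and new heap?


Max = 47
Replace root with last, heapify down
Resulting heap: [41, 31, 18, 14, 14, 4, 4]


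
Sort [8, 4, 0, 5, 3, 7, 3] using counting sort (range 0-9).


Count array: [1, 0, 0, 2, 1, 1, 0, 1, 1, 0]
Reconstruct: [0, 3, 3, 4, 5, 7, 8]


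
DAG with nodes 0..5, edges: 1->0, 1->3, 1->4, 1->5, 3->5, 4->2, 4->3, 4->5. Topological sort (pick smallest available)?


Kahn's algorithm, process smallest node first
Order: [1, 0, 4, 2, 3, 5]


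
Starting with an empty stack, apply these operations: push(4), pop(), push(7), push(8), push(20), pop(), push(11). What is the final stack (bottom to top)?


push(4) -> [4]
pop() returns 4 -> []
push(7) -> [7]
push(8) -> [7, 8]
push(20) -> [7, 8, 20]
pop() returns 20 -> [7, 8]
push(11) -> [7, 8, 11]
Final stack (bottom to top): [7, 8, 11]


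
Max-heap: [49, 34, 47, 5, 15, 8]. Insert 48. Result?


Append 48: [49, 34, 47, 5, 15, 8, 48]
Bubble up: swap idx 6(48) with idx 2(47)
Result: [49, 34, 48, 5, 15, 8, 47]


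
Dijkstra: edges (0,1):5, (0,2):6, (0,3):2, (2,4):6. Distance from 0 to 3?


Dijkstra from 0:
Distances: {0: 0, 1: 5, 2: 6, 3: 2, 4: 12}
Shortest distance to 3 = 2, path = [0, 3]


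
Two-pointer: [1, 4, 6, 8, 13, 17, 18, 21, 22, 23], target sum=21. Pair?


Two pointers: lo=0, hi=9
Found pair: (4, 17) summing to 21


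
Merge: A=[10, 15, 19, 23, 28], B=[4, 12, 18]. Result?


Compare heads, take smaller each step.
Merged: [4, 10, 12, 15, 18, 19, 23, 28]


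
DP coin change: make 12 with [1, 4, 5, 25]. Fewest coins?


dp[0]=0; dp[i]=1+min(dp[i-c] for c in coins)
...dp[7]=3, dp[8]=2, dp[9]=2, dp[10]=2, dp[11]=3, dp[12]=3
Minimum coins for 12 = 3


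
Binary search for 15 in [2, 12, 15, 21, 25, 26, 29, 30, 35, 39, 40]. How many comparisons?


Search for 15:
[0,10] mid=5 arr[5]=26
[0,4] mid=2 arr[2]=15
Total: 2 comparisons


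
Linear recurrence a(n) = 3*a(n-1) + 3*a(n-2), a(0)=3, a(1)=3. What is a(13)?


Build bottom-up:
...a(11)=2727918, a(12)=10342323, a(13)=3*10342323+3*2727918=39210723


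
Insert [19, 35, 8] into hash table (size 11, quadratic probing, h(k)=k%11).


Insertions: 19->slot 8; 35->slot 2; 8->slot 9
Table: [None, None, 35, None, None, None, None, None, 19, 8, None]


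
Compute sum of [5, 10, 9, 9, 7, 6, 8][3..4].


Prefix sums: [0, 5, 15, 24, 33, 40, 46, 54]
Sum[3..4] = prefix[5] - prefix[3] = 40 - 24 = 16


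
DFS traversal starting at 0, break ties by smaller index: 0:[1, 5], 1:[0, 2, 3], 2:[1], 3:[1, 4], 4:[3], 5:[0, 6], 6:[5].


DFS stack-based: start with [0]
Visit order: [0, 1, 2, 3, 4, 5, 6]


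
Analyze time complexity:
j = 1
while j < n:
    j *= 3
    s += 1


Per nesting level: O(log n) = O(log n)
Complexity: O(log n)


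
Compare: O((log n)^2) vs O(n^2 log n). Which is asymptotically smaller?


polylogarithmic grows slower than n^2 log n
O((log n)^2) is asymptotically smaller; O(n^2 log n) grows faster


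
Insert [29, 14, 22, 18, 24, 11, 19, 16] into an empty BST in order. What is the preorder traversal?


Root = 29; build tree by BST insertion.
Preorder traversal: [29, 14, 11, 22, 18, 16, 19, 24]


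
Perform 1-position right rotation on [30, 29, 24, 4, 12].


Right rotate by 1: [12, 30, 29, 24, 4]


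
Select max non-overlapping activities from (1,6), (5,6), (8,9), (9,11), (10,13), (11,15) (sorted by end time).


Greedy: pick earliest-ending, then skip overlaps.
Selected (4 activities): [(1, 6), (8, 9), (9, 11), (11, 15)]


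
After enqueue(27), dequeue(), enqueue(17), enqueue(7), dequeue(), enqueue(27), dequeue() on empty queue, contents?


enqueue(27) -> [27]
dequeue() returns 27 -> []
enqueue(17) -> [17]
enqueue(7) -> [17, 7]
dequeue() returns 17 -> [7]
enqueue(27) -> [7, 27]
dequeue() returns 7 -> [27]
Final queue (front to back): [27]


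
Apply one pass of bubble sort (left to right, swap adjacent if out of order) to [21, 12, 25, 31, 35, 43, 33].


After one pass: [12, 21, 25, 31, 35, 33, 43]


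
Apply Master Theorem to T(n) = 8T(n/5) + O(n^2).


a=8, b=5, c=2. log_5(8)=1.292 < c=2. Case 3: O(n^c) = O(n^2)
Complexity: O(n^2)


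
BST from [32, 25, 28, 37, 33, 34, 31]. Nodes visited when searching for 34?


BST root = 32
Search for 34: compare at each node
Path: [32, 37, 33, 34]


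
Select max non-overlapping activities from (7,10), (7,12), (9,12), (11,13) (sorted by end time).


Greedy: pick earliest-ending, then skip overlaps.
Selected (2 activities): [(7, 10), (11, 13)]


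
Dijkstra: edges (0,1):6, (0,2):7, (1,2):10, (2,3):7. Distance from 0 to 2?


Dijkstra from 0:
Distances: {0: 0, 1: 6, 2: 7, 3: 14}
Shortest distance to 2 = 7, path = [0, 2]


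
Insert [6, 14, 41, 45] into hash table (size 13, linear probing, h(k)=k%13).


Insertions: 6->slot 6; 14->slot 1; 41->slot 2; 45->slot 7
Table: [None, 14, 41, None, None, None, 6, 45, None, None, None, None, None]


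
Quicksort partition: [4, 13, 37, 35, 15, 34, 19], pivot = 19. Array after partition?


Elements <= 19 go left of pivot.
Result: [4, 13, 15, 19, 37, 34, 35], pivot at index 3


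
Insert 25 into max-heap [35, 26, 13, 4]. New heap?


Append 25: [35, 26, 13, 4, 25]
Bubble up: no swaps needed
Result: [35, 26, 13, 4, 25]


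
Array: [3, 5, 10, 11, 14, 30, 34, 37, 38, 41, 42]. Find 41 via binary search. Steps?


Search for 41:
[0,10] mid=5 arr[5]=30
[6,10] mid=8 arr[8]=38
[9,10] mid=9 arr[9]=41
Total: 3 comparisons


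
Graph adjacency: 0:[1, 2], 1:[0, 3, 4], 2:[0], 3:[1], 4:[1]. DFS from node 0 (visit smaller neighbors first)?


DFS stack-based: start with [0]
Visit order: [0, 1, 3, 4, 2]


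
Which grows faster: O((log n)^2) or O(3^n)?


polylogarithmic grows slower than exponential (base 3)
O((log n)^2) is asymptotically smaller; O(3^n) grows faster


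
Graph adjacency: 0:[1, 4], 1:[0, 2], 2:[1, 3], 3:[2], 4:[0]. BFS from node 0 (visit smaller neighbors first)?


BFS queue: start with [0]
Visit order: [0, 1, 4, 2, 3]


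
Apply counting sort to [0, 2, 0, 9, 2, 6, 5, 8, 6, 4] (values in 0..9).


Count array: [2, 0, 2, 0, 1, 1, 2, 0, 1, 1]
Reconstruct: [0, 0, 2, 2, 4, 5, 6, 6, 8, 9]


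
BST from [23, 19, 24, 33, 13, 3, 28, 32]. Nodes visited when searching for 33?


BST root = 23
Search for 33: compare at each node
Path: [23, 24, 33]


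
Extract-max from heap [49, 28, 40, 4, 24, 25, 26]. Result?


Max = 49
Replace root with last, heapify down
Resulting heap: [40, 28, 26, 4, 24, 25]


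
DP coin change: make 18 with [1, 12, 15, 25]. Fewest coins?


dp[0]=0; dp[i]=1+min(dp[i-c] for c in coins)
...dp[13]=2, dp[14]=3, dp[15]=1, dp[16]=2, dp[17]=3, dp[18]=4
Minimum coins for 18 = 4


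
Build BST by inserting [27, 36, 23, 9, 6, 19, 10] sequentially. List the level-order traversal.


Root = 27; build tree by BST insertion.
Level-Order traversal: [27, 23, 36, 9, 6, 19, 10]


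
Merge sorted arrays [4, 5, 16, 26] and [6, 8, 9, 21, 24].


Compare heads, take smaller each step.
Merged: [4, 5, 6, 8, 9, 16, 21, 24, 26]


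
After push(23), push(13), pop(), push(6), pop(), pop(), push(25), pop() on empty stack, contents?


push(23) -> [23]
push(13) -> [23, 13]
pop() returns 13 -> [23]
push(6) -> [23, 6]
pop() returns 6 -> [23]
pop() returns 23 -> []
push(25) -> [25]
pop() returns 25 -> []
Final stack (bottom to top): []


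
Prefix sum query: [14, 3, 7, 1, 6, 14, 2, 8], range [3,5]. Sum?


Prefix sums: [0, 14, 17, 24, 25, 31, 45, 47, 55]
Sum[3..5] = prefix[6] - prefix[3] = 45 - 24 = 21


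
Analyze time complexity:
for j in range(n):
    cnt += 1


Per nesting level: O(n) = O(n)
Complexity: O(n)


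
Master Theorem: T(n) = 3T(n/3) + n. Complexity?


a=3, b=3, c=1. log_3(3)=1 = c=1. Case 2: O(n^c log n) = O(n log n)
Complexity: O(n log n)


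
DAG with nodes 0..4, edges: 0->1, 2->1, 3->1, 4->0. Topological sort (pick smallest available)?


Kahn's algorithm, process smallest node first
Order: [2, 3, 4, 0, 1]


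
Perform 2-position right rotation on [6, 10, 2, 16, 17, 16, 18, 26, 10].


Right rotate by 2: [26, 10, 6, 10, 2, 16, 17, 16, 18]


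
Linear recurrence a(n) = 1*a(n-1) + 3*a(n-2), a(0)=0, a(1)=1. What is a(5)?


Build bottom-up:
...a(3)=4, a(4)=7, a(5)=1*7+3*4=19


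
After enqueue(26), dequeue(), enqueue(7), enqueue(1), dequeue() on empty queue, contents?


enqueue(26) -> [26]
dequeue() returns 26 -> []
enqueue(7) -> [7]
enqueue(1) -> [7, 1]
dequeue() returns 7 -> [1]
Final queue (front to back): [1]


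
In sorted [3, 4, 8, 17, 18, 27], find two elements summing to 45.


Two pointers: lo=0, hi=5
Found pair: (18, 27) summing to 45


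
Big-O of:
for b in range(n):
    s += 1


Per nesting level: O(n) = O(n)
Complexity: O(n)


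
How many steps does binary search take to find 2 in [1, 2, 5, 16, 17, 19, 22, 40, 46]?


Search for 2:
[0,8] mid=4 arr[4]=17
[0,3] mid=1 arr[1]=2
Total: 2 comparisons


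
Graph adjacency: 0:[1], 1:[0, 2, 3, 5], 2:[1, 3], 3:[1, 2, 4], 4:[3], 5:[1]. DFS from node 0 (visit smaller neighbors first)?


DFS stack-based: start with [0]
Visit order: [0, 1, 2, 3, 4, 5]


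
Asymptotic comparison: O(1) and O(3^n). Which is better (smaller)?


constant grows slower than exponential (base 3)
O(1) is asymptotically smaller; O(3^n) grows faster


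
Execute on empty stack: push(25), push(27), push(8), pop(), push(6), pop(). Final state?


push(25) -> [25]
push(27) -> [25, 27]
push(8) -> [25, 27, 8]
pop() returns 8 -> [25, 27]
push(6) -> [25, 27, 6]
pop() returns 6 -> [25, 27]
Final stack (bottom to top): [25, 27]


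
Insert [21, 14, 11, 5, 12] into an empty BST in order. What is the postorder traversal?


Root = 21; build tree by BST insertion.
Postorder traversal: [5, 12, 11, 14, 21]


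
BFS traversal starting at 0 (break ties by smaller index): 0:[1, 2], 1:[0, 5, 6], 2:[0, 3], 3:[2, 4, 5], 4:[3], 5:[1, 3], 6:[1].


BFS queue: start with [0]
Visit order: [0, 1, 2, 5, 6, 3, 4]


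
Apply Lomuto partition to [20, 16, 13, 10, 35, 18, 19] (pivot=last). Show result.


Elements <= 19 go left of pivot.
Result: [16, 13, 10, 18, 19, 20, 35], pivot at index 4


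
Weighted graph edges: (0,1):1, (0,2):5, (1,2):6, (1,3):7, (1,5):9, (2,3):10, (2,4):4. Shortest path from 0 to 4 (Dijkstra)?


Dijkstra from 0:
Distances: {0: 0, 1: 1, 2: 5, 3: 8, 4: 9, 5: 10}
Shortest distance to 4 = 9, path = [0, 2, 4]


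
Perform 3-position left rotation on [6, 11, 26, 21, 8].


Left rotate by 3: [21, 8, 6, 11, 26]


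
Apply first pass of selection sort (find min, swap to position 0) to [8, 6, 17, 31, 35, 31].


After one pass: [6, 8, 17, 31, 35, 31]


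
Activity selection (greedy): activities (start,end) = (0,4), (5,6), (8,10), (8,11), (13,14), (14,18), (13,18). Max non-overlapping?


Greedy: pick earliest-ending, then skip overlaps.
Selected (5 activities): [(0, 4), (5, 6), (8, 10), (13, 14), (14, 18)]


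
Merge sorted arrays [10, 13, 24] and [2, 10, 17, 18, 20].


Compare heads, take smaller each step.
Merged: [2, 10, 10, 13, 17, 18, 20, 24]


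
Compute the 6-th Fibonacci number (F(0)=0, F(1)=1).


F(n)=F(n-1)+F(n-2)
...F(4)=3, F(5)=5, F(6)=8


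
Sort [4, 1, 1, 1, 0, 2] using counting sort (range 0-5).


Count array: [1, 3, 1, 0, 1, 0]
Reconstruct: [0, 1, 1, 1, 2, 4]


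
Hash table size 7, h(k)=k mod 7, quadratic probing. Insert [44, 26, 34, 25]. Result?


Insertions: 44->slot 2; 26->slot 5; 34->slot 6; 25->slot 4
Table: [None, None, 44, None, 25, 26, 34]


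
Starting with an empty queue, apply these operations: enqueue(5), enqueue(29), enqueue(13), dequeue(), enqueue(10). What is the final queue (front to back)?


enqueue(5) -> [5]
enqueue(29) -> [5, 29]
enqueue(13) -> [5, 29, 13]
dequeue() returns 5 -> [29, 13]
enqueue(10) -> [29, 13, 10]
Final queue (front to back): [29, 13, 10]


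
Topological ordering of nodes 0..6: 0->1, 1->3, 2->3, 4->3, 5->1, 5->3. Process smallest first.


Kahn's algorithm, process smallest node first
Order: [0, 2, 4, 5, 1, 3, 6]


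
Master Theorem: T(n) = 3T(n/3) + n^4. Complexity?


a=3, b=3, c=4. log_3(3)=1 < c=4. Case 3: O(n^c) = O(n^4)
Complexity: O(n^4)


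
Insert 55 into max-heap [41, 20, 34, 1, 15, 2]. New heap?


Append 55: [41, 20, 34, 1, 15, 2, 55]
Bubble up: swap idx 6(55) with idx 2(34); swap idx 2(55) with idx 0(41)
Result: [55, 20, 41, 1, 15, 2, 34]


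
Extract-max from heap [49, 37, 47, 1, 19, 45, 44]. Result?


Max = 49
Replace root with last, heapify down
Resulting heap: [47, 37, 45, 1, 19, 44]


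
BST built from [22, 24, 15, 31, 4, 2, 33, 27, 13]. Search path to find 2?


BST root = 22
Search for 2: compare at each node
Path: [22, 15, 4, 2]


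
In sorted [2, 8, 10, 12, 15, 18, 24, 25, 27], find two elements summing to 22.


Two pointers: lo=0, hi=8
Found pair: (10, 12) summing to 22


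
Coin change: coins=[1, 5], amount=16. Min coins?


dp[0]=0; dp[i]=1+min(dp[i-c] for c in coins)
...dp[11]=3, dp[12]=4, dp[13]=5, dp[14]=6, dp[15]=3, dp[16]=4
Minimum coins for 16 = 4


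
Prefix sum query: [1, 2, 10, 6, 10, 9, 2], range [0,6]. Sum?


Prefix sums: [0, 1, 3, 13, 19, 29, 38, 40]
Sum[0..6] = prefix[7] - prefix[0] = 40 - 0 = 40


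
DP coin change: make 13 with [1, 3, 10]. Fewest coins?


dp[0]=0; dp[i]=1+min(dp[i-c] for c in coins)
...dp[8]=4, dp[9]=3, dp[10]=1, dp[11]=2, dp[12]=3, dp[13]=2
Minimum coins for 13 = 2


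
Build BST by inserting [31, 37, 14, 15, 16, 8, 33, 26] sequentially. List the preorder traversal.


Root = 31; build tree by BST insertion.
Preorder traversal: [31, 14, 8, 15, 16, 26, 37, 33]


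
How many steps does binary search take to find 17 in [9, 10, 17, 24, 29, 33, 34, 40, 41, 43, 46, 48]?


Search for 17:
[0,11] mid=5 arr[5]=33
[0,4] mid=2 arr[2]=17
Total: 2 comparisons


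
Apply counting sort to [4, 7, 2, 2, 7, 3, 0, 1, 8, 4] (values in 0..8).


Count array: [1, 1, 2, 1, 2, 0, 0, 2, 1]
Reconstruct: [0, 1, 2, 2, 3, 4, 4, 7, 7, 8]


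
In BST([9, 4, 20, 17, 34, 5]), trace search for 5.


BST root = 9
Search for 5: compare at each node
Path: [9, 4, 5]


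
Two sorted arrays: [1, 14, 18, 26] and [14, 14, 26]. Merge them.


Compare heads, take smaller each step.
Merged: [1, 14, 14, 14, 18, 26, 26]


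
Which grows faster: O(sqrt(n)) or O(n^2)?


sublinear grows slower than quadratic
O(sqrt(n)) is asymptotically smaller; O(n^2) grows faster


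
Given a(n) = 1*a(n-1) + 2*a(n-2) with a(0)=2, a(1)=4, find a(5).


Build bottom-up:
...a(3)=16, a(4)=32, a(5)=1*32+2*16=64


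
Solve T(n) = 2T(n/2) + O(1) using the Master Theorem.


a=2, b=2, c=0. log_2(2)=1 > c=0. Case 1: O(n^log_b(a)) = O(n)
Complexity: O(n)


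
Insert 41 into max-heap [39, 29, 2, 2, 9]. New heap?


Append 41: [39, 29, 2, 2, 9, 41]
Bubble up: swap idx 5(41) with idx 2(2); swap idx 2(41) with idx 0(39)
Result: [41, 29, 39, 2, 9, 2]


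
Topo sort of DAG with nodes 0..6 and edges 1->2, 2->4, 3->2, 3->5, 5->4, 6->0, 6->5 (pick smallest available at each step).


Kahn's algorithm, process smallest node first
Order: [1, 3, 2, 6, 0, 5, 4]


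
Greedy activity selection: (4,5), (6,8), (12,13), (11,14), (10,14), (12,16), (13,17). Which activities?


Greedy: pick earliest-ending, then skip overlaps.
Selected (4 activities): [(4, 5), (6, 8), (12, 13), (13, 17)]


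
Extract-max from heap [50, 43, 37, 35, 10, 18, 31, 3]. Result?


Max = 50
Replace root with last, heapify down
Resulting heap: [43, 35, 37, 3, 10, 18, 31]


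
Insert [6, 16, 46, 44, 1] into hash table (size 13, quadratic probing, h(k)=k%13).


Insertions: 6->slot 6; 16->slot 3; 46->slot 7; 44->slot 5; 1->slot 1
Table: [None, 1, None, 16, None, 44, 6, 46, None, None, None, None, None]


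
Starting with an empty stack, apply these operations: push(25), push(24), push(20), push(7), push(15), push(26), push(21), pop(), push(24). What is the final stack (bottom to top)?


push(25) -> [25]
push(24) -> [25, 24]
push(20) -> [25, 24, 20]
push(7) -> [25, 24, 20, 7]
push(15) -> [25, 24, 20, 7, 15]
push(26) -> [25, 24, 20, 7, 15, 26]
push(21) -> [25, 24, 20, 7, 15, 26, 21]
pop() returns 21 -> [25, 24, 20, 7, 15, 26]
push(24) -> [25, 24, 20, 7, 15, 26, 24]
Final stack (bottom to top): [25, 24, 20, 7, 15, 26, 24]


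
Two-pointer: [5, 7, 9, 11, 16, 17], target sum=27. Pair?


Two pointers: lo=0, hi=5
Found pair: (11, 16) summing to 27


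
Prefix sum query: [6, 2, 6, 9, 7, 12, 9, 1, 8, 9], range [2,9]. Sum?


Prefix sums: [0, 6, 8, 14, 23, 30, 42, 51, 52, 60, 69]
Sum[2..9] = prefix[10] - prefix[2] = 69 - 8 = 61


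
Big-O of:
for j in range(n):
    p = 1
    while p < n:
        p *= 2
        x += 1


Per nesting level: O(n) * O(log n) = O(n log n)
Complexity: O(n log n)


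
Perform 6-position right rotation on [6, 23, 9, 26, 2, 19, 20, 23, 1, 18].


Right rotate by 6: [2, 19, 20, 23, 1, 18, 6, 23, 9, 26]


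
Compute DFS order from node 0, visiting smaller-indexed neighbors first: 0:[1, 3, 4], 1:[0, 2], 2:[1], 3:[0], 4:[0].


DFS stack-based: start with [0]
Visit order: [0, 1, 2, 3, 4]


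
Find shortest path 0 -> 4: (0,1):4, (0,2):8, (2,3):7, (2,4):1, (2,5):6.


Dijkstra from 0:
Distances: {0: 0, 1: 4, 2: 8, 3: 15, 4: 9, 5: 14}
Shortest distance to 4 = 9, path = [0, 2, 4]


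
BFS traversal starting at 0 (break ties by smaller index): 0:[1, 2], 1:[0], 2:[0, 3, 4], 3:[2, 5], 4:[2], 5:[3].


BFS queue: start with [0]
Visit order: [0, 1, 2, 3, 4, 5]


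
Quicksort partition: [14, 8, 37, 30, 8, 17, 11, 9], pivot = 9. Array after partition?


Elements <= 9 go left of pivot.
Result: [8, 8, 9, 30, 14, 17, 11, 37], pivot at index 2


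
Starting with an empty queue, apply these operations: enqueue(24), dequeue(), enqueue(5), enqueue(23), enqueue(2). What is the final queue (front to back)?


enqueue(24) -> [24]
dequeue() returns 24 -> []
enqueue(5) -> [5]
enqueue(23) -> [5, 23]
enqueue(2) -> [5, 23, 2]
Final queue (front to back): [5, 23, 2]


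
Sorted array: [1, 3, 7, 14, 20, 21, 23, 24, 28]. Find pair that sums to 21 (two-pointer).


Two pointers: lo=0, hi=8
Found pair: (1, 20) summing to 21


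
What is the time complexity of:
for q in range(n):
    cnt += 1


Per nesting level: O(n) = O(n)
Complexity: O(n)


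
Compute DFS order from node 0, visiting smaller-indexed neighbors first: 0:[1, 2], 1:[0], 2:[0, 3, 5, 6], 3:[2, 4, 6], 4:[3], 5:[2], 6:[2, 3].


DFS stack-based: start with [0]
Visit order: [0, 1, 2, 3, 4, 6, 5]


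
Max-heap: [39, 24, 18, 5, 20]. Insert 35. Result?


Append 35: [39, 24, 18, 5, 20, 35]
Bubble up: swap idx 5(35) with idx 2(18)
Result: [39, 24, 35, 5, 20, 18]


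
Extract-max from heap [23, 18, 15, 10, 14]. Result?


Max = 23
Replace root with last, heapify down
Resulting heap: [18, 14, 15, 10]


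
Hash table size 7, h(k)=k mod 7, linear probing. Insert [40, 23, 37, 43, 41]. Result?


Insertions: 40->slot 5; 23->slot 2; 37->slot 3; 43->slot 1; 41->slot 6
Table: [None, 43, 23, 37, None, 40, 41]


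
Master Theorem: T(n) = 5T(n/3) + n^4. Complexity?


a=5, b=3, c=4. log_3(5)=1.465 < c=4. Case 3: O(n^c) = O(n^4)
Complexity: O(n^4)


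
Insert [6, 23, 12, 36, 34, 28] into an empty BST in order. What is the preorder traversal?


Root = 6; build tree by BST insertion.
Preorder traversal: [6, 23, 12, 36, 34, 28]


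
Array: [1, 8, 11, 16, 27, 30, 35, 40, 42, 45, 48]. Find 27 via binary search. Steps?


Search for 27:
[0,10] mid=5 arr[5]=30
[0,4] mid=2 arr[2]=11
[3,4] mid=3 arr[3]=16
[4,4] mid=4 arr[4]=27
Total: 4 comparisons


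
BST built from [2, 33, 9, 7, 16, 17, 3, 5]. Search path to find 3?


BST root = 2
Search for 3: compare at each node
Path: [2, 33, 9, 7, 3]


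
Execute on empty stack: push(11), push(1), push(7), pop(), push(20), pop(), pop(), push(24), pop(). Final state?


push(11) -> [11]
push(1) -> [11, 1]
push(7) -> [11, 1, 7]
pop() returns 7 -> [11, 1]
push(20) -> [11, 1, 20]
pop() returns 20 -> [11, 1]
pop() returns 1 -> [11]
push(24) -> [11, 24]
pop() returns 24 -> [11]
Final stack (bottom to top): [11]


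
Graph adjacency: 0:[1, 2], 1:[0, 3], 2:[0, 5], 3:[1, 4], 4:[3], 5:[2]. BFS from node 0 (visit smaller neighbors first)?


BFS queue: start with [0]
Visit order: [0, 1, 2, 3, 5, 4]


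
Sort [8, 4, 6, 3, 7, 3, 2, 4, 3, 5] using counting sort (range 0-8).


Count array: [0, 0, 1, 3, 2, 1, 1, 1, 1]
Reconstruct: [2, 3, 3, 3, 4, 4, 5, 6, 7, 8]


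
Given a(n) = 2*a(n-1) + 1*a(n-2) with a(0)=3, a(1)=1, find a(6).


Build bottom-up:
...a(4)=27, a(5)=65, a(6)=2*65+1*27=157


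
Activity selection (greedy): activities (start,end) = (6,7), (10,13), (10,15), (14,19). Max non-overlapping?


Greedy: pick earliest-ending, then skip overlaps.
Selected (3 activities): [(6, 7), (10, 13), (14, 19)]


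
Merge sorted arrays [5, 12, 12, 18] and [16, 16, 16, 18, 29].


Compare heads, take smaller each step.
Merged: [5, 12, 12, 16, 16, 16, 18, 18, 29]


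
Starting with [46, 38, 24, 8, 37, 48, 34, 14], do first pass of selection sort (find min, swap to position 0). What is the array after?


After one pass: [8, 38, 24, 46, 37, 48, 34, 14]


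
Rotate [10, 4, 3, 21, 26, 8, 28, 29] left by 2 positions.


Left rotate by 2: [3, 21, 26, 8, 28, 29, 10, 4]


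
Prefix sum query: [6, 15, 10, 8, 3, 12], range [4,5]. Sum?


Prefix sums: [0, 6, 21, 31, 39, 42, 54]
Sum[4..5] = prefix[6] - prefix[4] = 54 - 39 = 15


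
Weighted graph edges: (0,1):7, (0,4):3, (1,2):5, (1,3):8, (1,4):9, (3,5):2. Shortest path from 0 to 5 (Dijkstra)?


Dijkstra from 0:
Distances: {0: 0, 1: 7, 2: 12, 3: 15, 4: 3, 5: 17}
Shortest distance to 5 = 17, path = [0, 1, 3, 5]


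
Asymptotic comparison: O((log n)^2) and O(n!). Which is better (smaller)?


polylogarithmic grows slower than factorial
O((log n)^2) is asymptotically smaller; O(n!) grows faster


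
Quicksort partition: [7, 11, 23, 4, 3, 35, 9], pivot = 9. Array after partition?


Elements <= 9 go left of pivot.
Result: [7, 4, 3, 9, 23, 35, 11], pivot at index 3


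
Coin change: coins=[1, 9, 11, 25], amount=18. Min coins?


dp[0]=0; dp[i]=1+min(dp[i-c] for c in coins)
...dp[13]=3, dp[14]=4, dp[15]=5, dp[16]=6, dp[17]=7, dp[18]=2
Minimum coins for 18 = 2


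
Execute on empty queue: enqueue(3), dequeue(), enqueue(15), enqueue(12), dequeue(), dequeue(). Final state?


enqueue(3) -> [3]
dequeue() returns 3 -> []
enqueue(15) -> [15]
enqueue(12) -> [15, 12]
dequeue() returns 15 -> [12]
dequeue() returns 12 -> []
Final queue (front to back): []


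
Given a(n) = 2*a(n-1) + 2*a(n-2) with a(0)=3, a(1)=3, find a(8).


Build bottom-up:
...a(6)=624, a(7)=1704, a(8)=2*1704+2*624=4656


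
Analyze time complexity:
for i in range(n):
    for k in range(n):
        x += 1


Per nesting level: O(n) * O(n) = O(n^2)
Complexity: O(n^2)


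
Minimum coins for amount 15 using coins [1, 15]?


dp[0]=0; dp[i]=1+min(dp[i-c] for c in coins)
...dp[10]=10, dp[11]=11, dp[12]=12, dp[13]=13, dp[14]=14, dp[15]=1
Minimum coins for 15 = 1


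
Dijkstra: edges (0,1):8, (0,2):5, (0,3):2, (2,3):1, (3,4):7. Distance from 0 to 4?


Dijkstra from 0:
Distances: {0: 0, 1: 8, 2: 3, 3: 2, 4: 9}
Shortest distance to 4 = 9, path = [0, 3, 4]


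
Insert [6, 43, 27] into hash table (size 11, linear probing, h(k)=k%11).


Insertions: 6->slot 6; 43->slot 10; 27->slot 5
Table: [None, None, None, None, None, 27, 6, None, None, None, 43]


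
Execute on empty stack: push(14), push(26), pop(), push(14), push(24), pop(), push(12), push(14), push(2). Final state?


push(14) -> [14]
push(26) -> [14, 26]
pop() returns 26 -> [14]
push(14) -> [14, 14]
push(24) -> [14, 14, 24]
pop() returns 24 -> [14, 14]
push(12) -> [14, 14, 12]
push(14) -> [14, 14, 12, 14]
push(2) -> [14, 14, 12, 14, 2]
Final stack (bottom to top): [14, 14, 12, 14, 2]


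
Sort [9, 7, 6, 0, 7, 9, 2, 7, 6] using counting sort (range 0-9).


Count array: [1, 0, 1, 0, 0, 0, 2, 3, 0, 2]
Reconstruct: [0, 2, 6, 6, 7, 7, 7, 9, 9]


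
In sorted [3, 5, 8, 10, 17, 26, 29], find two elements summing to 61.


Two pointers: lo=0, hi=6
No pair sums to 61


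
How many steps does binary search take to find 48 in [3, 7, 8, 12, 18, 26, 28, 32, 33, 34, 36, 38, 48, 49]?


Search for 48:
[0,13] mid=6 arr[6]=28
[7,13] mid=10 arr[10]=36
[11,13] mid=12 arr[12]=48
Total: 3 comparisons


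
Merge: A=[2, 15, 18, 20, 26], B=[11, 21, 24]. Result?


Compare heads, take smaller each step.
Merged: [2, 11, 15, 18, 20, 21, 24, 26]


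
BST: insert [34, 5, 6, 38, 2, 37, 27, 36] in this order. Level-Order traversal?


Root = 34; build tree by BST insertion.
Level-Order traversal: [34, 5, 38, 2, 6, 37, 27, 36]


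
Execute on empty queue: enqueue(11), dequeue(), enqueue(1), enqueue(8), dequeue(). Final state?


enqueue(11) -> [11]
dequeue() returns 11 -> []
enqueue(1) -> [1]
enqueue(8) -> [1, 8]
dequeue() returns 1 -> [8]
Final queue (front to back): [8]


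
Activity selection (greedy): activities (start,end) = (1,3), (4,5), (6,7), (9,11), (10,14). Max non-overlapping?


Greedy: pick earliest-ending, then skip overlaps.
Selected (4 activities): [(1, 3), (4, 5), (6, 7), (9, 11)]


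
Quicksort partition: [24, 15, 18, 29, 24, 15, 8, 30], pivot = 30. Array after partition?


Elements <= 30 go left of pivot.
Result: [24, 15, 18, 29, 24, 15, 8, 30], pivot at index 7


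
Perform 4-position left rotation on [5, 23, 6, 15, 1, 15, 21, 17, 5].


Left rotate by 4: [1, 15, 21, 17, 5, 5, 23, 6, 15]


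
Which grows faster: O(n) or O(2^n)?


linear grows slower than exponential
O(n) is asymptotically smaller; O(2^n) grows faster


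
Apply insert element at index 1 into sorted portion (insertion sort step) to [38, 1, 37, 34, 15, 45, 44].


After one pass: [1, 38, 37, 34, 15, 45, 44]


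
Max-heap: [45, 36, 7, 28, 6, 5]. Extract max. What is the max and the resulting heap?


Max = 45
Replace root with last, heapify down
Resulting heap: [36, 28, 7, 5, 6]


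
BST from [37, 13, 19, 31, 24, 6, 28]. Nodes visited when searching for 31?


BST root = 37
Search for 31: compare at each node
Path: [37, 13, 19, 31]


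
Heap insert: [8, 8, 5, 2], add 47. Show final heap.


Append 47: [8, 8, 5, 2, 47]
Bubble up: swap idx 4(47) with idx 1(8); swap idx 1(47) with idx 0(8)
Result: [47, 8, 5, 2, 8]


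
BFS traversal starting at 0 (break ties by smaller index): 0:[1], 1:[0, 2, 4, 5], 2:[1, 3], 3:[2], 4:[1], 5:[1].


BFS queue: start with [0]
Visit order: [0, 1, 2, 4, 5, 3]


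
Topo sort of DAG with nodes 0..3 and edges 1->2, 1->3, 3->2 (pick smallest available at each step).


Kahn's algorithm, process smallest node first
Order: [0, 1, 3, 2]


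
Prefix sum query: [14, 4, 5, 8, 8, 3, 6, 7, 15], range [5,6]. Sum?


Prefix sums: [0, 14, 18, 23, 31, 39, 42, 48, 55, 70]
Sum[5..6] = prefix[7] - prefix[5] = 48 - 39 = 9


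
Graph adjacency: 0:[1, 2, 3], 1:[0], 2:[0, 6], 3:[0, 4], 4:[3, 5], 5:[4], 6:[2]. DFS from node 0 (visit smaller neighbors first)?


DFS stack-based: start with [0]
Visit order: [0, 1, 2, 6, 3, 4, 5]


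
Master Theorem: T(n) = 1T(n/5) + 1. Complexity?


a=1, b=5, c=0. log_5(1)=0 = c=0. Case 2: O(n^c log n) = O(log n)
Complexity: O(log n)


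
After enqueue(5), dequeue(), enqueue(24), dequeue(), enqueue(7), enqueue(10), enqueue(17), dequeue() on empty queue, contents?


enqueue(5) -> [5]
dequeue() returns 5 -> []
enqueue(24) -> [24]
dequeue() returns 24 -> []
enqueue(7) -> [7]
enqueue(10) -> [7, 10]
enqueue(17) -> [7, 10, 17]
dequeue() returns 7 -> [10, 17]
Final queue (front to back): [10, 17]


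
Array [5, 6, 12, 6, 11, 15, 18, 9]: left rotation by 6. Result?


Left rotate by 6: [18, 9, 5, 6, 12, 6, 11, 15]


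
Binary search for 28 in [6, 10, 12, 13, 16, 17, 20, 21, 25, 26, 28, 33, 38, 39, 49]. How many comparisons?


Search for 28:
[0,14] mid=7 arr[7]=21
[8,14] mid=11 arr[11]=33
[8,10] mid=9 arr[9]=26
[10,10] mid=10 arr[10]=28
Total: 4 comparisons


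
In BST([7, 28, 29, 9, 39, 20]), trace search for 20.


BST root = 7
Search for 20: compare at each node
Path: [7, 28, 9, 20]


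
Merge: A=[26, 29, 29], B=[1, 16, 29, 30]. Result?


Compare heads, take smaller each step.
Merged: [1, 16, 26, 29, 29, 29, 30]


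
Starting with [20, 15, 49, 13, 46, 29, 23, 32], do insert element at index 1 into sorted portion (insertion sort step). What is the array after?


After one pass: [15, 20, 49, 13, 46, 29, 23, 32]


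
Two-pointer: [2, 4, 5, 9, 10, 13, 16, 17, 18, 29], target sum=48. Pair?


Two pointers: lo=0, hi=9
No pair sums to 48


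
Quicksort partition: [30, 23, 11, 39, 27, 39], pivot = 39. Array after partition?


Elements <= 39 go left of pivot.
Result: [30, 23, 11, 39, 27, 39], pivot at index 5


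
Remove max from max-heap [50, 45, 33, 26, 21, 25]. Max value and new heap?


Max = 50
Replace root with last, heapify down
Resulting heap: [45, 26, 33, 25, 21]


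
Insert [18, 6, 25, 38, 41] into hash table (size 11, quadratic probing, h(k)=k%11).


Insertions: 18->slot 7; 6->slot 6; 25->slot 3; 38->slot 5; 41->slot 8
Table: [None, None, None, 25, None, 38, 6, 18, 41, None, None]


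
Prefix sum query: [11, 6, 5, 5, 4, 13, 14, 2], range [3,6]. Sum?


Prefix sums: [0, 11, 17, 22, 27, 31, 44, 58, 60]
Sum[3..6] = prefix[7] - prefix[3] = 58 - 22 = 36


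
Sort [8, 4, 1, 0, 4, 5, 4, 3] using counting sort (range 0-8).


Count array: [1, 1, 0, 1, 3, 1, 0, 0, 1]
Reconstruct: [0, 1, 3, 4, 4, 4, 5, 8]


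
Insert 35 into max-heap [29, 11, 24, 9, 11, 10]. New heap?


Append 35: [29, 11, 24, 9, 11, 10, 35]
Bubble up: swap idx 6(35) with idx 2(24); swap idx 2(35) with idx 0(29)
Result: [35, 11, 29, 9, 11, 10, 24]


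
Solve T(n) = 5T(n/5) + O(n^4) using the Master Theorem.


a=5, b=5, c=4. log_5(5)=1 < c=4. Case 3: O(n^c) = O(n^4)
Complexity: O(n^4)


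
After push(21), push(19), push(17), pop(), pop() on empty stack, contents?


push(21) -> [21]
push(19) -> [21, 19]
push(17) -> [21, 19, 17]
pop() returns 17 -> [21, 19]
pop() returns 19 -> [21]
Final stack (bottom to top): [21]


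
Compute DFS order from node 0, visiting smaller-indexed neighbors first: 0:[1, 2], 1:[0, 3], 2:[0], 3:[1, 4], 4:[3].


DFS stack-based: start with [0]
Visit order: [0, 1, 3, 4, 2]


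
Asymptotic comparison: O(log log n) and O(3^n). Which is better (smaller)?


double-logarithmic grows slower than exponential (base 3)
O(log log n) is asymptotically smaller; O(3^n) grows faster


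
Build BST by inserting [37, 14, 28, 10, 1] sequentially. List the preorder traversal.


Root = 37; build tree by BST insertion.
Preorder traversal: [37, 14, 10, 1, 28]


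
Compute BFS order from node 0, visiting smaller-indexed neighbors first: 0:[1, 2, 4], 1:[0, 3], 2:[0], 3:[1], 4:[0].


BFS queue: start with [0]
Visit order: [0, 1, 2, 4, 3]


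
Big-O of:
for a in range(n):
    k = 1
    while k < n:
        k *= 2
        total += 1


Per nesting level: O(n) * O(log n) = O(n log n)
Complexity: O(n log n)


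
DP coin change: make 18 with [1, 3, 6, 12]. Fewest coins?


dp[0]=0; dp[i]=1+min(dp[i-c] for c in coins)
...dp[13]=2, dp[14]=3, dp[15]=2, dp[16]=3, dp[17]=4, dp[18]=2
Minimum coins for 18 = 2
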